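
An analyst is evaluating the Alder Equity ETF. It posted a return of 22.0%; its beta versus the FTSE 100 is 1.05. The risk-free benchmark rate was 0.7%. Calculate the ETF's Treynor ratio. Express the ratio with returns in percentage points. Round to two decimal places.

20.29

Treynor = (Rp − Rf) / β = (22.0% − 0.7%) / 1.05 = 21.30 / 1.05 = 20.2857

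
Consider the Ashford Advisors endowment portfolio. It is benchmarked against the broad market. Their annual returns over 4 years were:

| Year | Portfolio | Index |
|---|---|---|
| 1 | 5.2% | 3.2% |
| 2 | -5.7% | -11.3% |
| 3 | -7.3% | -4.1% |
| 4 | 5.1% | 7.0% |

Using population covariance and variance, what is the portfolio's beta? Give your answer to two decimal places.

r̄p = -0.6750%,  r̄m = -1.3000%
Cov = Σ(rp − r̄p)(rm − r̄m) / 4 = 35.7925
Var(rm) = Σ(rm − r̄m)² / 4 = 49.2450
β = Cov / Var = 35.7925 / 49.2450 = 0.7268

0.73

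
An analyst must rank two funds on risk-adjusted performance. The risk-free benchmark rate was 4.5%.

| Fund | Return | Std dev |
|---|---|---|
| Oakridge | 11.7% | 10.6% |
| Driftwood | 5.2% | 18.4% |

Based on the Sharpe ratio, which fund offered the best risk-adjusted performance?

Oakridge

Oakridge: Sharpe ratio = (11.7% − 4.5%) / 10.6% = 0.679
Driftwood: Sharpe ratio = (5.2% − 4.5%) / 18.4% = 0.038
Highest: Oakridge (0.679).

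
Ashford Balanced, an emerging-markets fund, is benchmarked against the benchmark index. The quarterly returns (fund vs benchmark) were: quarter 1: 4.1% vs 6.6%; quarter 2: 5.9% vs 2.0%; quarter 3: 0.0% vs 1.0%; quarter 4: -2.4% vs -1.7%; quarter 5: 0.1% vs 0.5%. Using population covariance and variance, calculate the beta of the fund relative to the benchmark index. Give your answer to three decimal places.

0.800

r̄p = 1.5400%,  r̄m = 1.6800%
Cov = Σ(rp − r̄p)(rm − r̄m) / 5 = 6.0108
Var(rm) = Σ(rm − r̄m)² / 5 = 7.5176
β = Cov / Var = 6.0108 / 7.5176 = 0.7996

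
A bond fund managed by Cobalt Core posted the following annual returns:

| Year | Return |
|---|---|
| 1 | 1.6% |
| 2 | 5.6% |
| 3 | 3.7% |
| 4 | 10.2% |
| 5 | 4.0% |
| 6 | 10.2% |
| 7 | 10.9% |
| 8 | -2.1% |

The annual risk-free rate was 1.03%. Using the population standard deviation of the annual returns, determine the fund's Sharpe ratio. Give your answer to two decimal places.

1.03

r̄ = (1.6 + 5.6 + 3.7 + 10.2 + 4 + 10.2 + 10.9 − 2.1) / 8 = 44.10 / 8 = 5.5125%
Population σ = √[Σ(r − r̄)² / 8] = √[151.8088 / 8] = √18.9761 = 4.3562%
Sharpe = (r̄ − rf) / σ = (5.5125 − 1.03) / 4.3562 = 4.4825 / 4.3562 = 1.0290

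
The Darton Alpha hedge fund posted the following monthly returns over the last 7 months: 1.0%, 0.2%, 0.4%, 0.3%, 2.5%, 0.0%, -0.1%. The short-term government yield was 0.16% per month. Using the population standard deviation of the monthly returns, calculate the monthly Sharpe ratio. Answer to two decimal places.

0.54

r̄ = (1 + 0.2 + 0.4 + 0.3 + 2.5 + 0 − 0.1) / 7 = 0.6143%
Population σ = √[Σ(r − r̄)² / 7] = √[4.9086 / 7] = √0.7012 = 0.8374%
Sharpe = (r̄ − rf) / σ = (0.6143 − 0.16) / 0.8374 = 0.4543 / 0.8374 = 0.5425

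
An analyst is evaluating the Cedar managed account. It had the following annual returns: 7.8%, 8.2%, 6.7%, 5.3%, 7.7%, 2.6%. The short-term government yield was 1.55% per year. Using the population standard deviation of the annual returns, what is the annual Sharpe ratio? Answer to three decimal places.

r̄ = (7.8 + 8.2 + 6.7 + 5.3 + 7.7 + 2.6) / 6 = 38.30 / 6 = 6.3833%
Population std dev = √[22.6283 / 6] = 1.9420%
Sharpe = (r̄ − rf) / σ = (6.3833 − 1.55) / 1.9420 = 4.8333 / 1.9420 = 2.4888

2.489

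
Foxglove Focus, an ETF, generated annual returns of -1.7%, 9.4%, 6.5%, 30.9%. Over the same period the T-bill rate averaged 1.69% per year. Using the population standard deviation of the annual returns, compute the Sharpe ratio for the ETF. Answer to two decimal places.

r̄ = (-1.7 + 9.4 + 6.5 + 30.9) / 4 = 45.10 / 4 = 11.2750%
Σ(r − r̄)² = (-1.7 − 11.2750)² + (9.4 − 11.2750)² + … = 579.8075
population σ = √(579.8075 / 4) = √144.9519 = 12.0396%
Sharpe = (r̄ − rf) / σ = (11.2750 − 1.69) / 12.0396 = 9.5850 / 12.0396 = 0.7961

0.80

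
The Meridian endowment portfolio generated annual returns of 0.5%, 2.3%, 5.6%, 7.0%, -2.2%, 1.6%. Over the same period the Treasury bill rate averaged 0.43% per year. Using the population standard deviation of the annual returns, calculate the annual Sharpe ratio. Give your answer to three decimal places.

0.662

r̄ = (0.5 + 2.3 + 5.6 + 7 − 2.2 + 1.6) / 6 = 2.4667%
Σ(r − r̄)² = (0.5 − 2.4667)² + (2.3 − 2.4667)² + (5.6 − 2.4667)² + … = 56.7933
population σ = √(56.7933 / 6) = √9.4656 = 3.0766%
Sharpe = (r̄ − rf) / σ = (2.4667 − 0.43) / 3.0766 = 2.0367 / 3.0766 = 0.6620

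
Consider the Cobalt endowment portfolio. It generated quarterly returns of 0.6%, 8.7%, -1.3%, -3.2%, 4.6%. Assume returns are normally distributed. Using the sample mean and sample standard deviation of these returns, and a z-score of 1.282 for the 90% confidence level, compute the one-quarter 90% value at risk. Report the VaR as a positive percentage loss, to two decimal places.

r̄ = (0.6 + 8.7 − 1.3 − 3.2 + 4.6) / 5 = 9.40 / 5 = 1.8800%
Sample std dev = √[91.4680 / 4] = 4.7819%
VaR = −(r̄ − z·σ) = −(1.8800 − 1.282 × 4.7819) = −(-4.2504) = 4.2504%

4.25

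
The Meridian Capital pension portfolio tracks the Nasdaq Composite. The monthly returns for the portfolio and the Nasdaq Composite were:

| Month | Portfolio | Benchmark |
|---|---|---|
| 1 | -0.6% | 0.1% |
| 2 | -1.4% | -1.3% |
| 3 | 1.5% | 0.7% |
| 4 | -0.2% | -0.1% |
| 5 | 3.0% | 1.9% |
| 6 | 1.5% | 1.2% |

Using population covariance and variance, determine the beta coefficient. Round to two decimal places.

r̄p = 0.6333%,  r̄m = 0.4167%
Cov = Σ(rp − r̄p)(rm − r̄m) / 6 = 1.4578
Var(rm) = Σ(rm − r̄m)² / 6 = 1.0347
β = Cov / Var = 1.4578 / 1.0347 = 1.4089

1.41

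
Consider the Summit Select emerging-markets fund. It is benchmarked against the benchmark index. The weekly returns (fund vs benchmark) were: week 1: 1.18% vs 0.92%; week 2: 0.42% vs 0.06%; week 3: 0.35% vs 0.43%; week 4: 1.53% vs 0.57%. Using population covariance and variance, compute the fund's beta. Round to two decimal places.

r̄p = 0.8700%,  r̄m = 0.4950%
Cov = Σ(rp − r̄p)(rm − r̄m) / 4 = 0.1027
Var(rm) = Σ(rm − r̄m)² / 4 = 0.0949
β = Cov / Var = 0.1027 / 0.0949 = 1.0822

1.08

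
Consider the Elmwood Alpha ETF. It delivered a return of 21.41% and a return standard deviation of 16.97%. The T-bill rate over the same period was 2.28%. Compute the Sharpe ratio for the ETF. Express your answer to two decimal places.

Sharpe = (Rp − Rf) / σp = (21.41% − 2.28%) / 16.97% = 19.13% / 16.97% = 1.1273

1.13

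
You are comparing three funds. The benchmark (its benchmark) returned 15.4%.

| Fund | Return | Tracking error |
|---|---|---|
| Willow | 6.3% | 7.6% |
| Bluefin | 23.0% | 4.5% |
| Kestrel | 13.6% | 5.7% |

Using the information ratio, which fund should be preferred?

Willow: IR = (6.3% − 15.4%) / 7.6% = -1.197
Bluefin: IR = (23.0% − 15.4%) / 4.5% = 1.689
Kestrel: IR = (13.6% − 15.4%) / 5.7% = -0.316
Highest: Bluefin (1.689).

Bluefin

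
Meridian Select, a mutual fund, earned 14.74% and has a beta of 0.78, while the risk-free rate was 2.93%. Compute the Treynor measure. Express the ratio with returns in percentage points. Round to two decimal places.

15.14

Treynor = (Rp − Rf) / β = (14.74% − 2.93%) / 0.78 = 11.81 / 0.78 = 15.1410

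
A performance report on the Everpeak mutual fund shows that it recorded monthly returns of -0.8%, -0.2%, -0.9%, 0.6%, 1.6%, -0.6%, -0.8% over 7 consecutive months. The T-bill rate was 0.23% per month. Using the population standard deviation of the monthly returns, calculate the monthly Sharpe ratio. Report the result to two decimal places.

-0.45

r̄ = (-0.8 − 0.2 − 0.9 + 0.6 + 1.6 − 0.6 − 0.8) / 7 = -1.10 / 7 = -0.1571%
Population σ = √[Σ(r − r̄)² / 7] = √[5.2371 / 7] = √0.7482 = 0.8650%
Sharpe = (r̄ − rf) / σ = (-0.1571 − 0.23) / 0.8650 = -0.3871 / 0.8650 = -0.4475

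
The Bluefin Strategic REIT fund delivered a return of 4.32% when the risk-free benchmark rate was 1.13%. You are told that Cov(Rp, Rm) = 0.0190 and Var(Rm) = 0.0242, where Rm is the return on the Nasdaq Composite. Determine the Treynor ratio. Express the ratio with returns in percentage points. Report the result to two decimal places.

4.06

β = Cov / Var = 0.0190 / 0.0242 = 0.7851
Treynor = (Rp − Rf) / β = (4.32% − 1.13%) / 0.7851 = 3.19 / 0.7851 = 4.0632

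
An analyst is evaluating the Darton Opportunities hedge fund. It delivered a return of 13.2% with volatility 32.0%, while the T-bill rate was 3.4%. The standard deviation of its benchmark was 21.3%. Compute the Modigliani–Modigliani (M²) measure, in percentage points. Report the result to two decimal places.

Sharpe = (Rp − Rf) / σp = (13.2% − 3.4%) / 32.0% = 0.3063
M² = Rf + Sharpe × σm = 3.4% + 0.3063 × 21.3% = 9.9242%

9.92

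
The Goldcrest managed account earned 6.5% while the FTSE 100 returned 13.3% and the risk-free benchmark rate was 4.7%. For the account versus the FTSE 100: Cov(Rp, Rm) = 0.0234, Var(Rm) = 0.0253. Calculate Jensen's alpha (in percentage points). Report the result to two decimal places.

-6.15

β = Cov / Var = 0.0234 / 0.0253 = 0.9249
E[R] = Rf + β(Rm − Rf) = 4.7% + 0.9249 × (13.3% − 4.7%) = 12.6541%
α = Rp − E[R] = 6.5% − 12.6541% = -6.1541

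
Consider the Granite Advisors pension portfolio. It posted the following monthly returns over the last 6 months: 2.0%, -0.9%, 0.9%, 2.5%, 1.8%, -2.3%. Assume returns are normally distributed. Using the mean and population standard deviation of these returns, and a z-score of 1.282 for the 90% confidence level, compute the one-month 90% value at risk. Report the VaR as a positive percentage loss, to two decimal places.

Mean return μ = 4.00 / 6 = 0.6667%
Population σ = √[Σ(r − μ)² / 6] = √[17.7333 / 6] = √2.9556 = 1.7192%
VaR = −(μ − z·σ) = −(0.6667 − 1.282 × 1.7192) = −(-1.5373) = 1.5373%

1.54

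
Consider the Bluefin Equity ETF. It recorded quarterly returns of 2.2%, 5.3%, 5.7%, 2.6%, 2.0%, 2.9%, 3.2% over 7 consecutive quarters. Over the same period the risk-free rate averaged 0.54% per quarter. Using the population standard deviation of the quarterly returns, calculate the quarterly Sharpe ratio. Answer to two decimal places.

2.09

Mean return r̄ = 23.90 / 7 = 3.4143%
Population σ = √[Σ(r − r̄)² / 7] = √[13.2286 / 7] = √1.8898 = 1.3747%
Sharpe = (r̄ − rf) / σ = (3.4143 − 0.54) / 1.3747 = 2.8743 / 1.3747 = 2.0909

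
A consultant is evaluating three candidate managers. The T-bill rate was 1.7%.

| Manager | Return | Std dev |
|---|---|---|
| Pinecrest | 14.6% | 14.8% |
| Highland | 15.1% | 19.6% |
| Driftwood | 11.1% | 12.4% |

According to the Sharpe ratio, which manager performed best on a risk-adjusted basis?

Pinecrest

Pinecrest: Sharpe ratio = (14.6% − 1.7%) / 14.8% = 0.872
Highland: Sharpe ratio = (15.1% − 1.7%) / 19.6% = 0.684
Driftwood: Sharpe ratio = (11.1% − 1.7%) / 12.4% = 0.758
Highest: Pinecrest (0.872).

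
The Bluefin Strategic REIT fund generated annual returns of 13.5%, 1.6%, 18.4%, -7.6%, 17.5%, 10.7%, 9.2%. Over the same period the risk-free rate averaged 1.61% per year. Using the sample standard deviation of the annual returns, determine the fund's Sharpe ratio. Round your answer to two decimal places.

r̄ = (13.5 + 1.6 + 18.4 − 7.6 + 17.5 + 10.7 + 9.2) / 7 = 9.0429%
Sample σ = √[Σ(r − r̄)² / 6] = √[514.0971 / 6] = √85.6829 = 9.2565%
Sharpe = (r̄ − rf) / σ = (9.0429 − 1.61) / 9.2565 = 7.4329 / 9.2565 = 0.8030

0.80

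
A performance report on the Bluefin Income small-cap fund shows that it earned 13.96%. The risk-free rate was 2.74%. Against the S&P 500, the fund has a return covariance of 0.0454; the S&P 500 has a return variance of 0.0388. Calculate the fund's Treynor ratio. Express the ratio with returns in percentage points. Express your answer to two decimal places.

9.59

β = Cov / Var = 0.0454 / 0.0388 = 1.1701
Treynor = (Rp − Rf) / β = (13.96% − 2.74%) / 1.1701 = 11.22 / 1.1701 = 9.5889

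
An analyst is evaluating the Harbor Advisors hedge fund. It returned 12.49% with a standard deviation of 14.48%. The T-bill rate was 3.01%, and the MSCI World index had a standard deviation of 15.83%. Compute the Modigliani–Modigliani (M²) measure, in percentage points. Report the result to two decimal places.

Sharpe = (Rp − Rf) / σp = (12.49% − 3.01%) / 14.48% = 0.6547
M² = Rf + Sharpe × σm = 3.01% + 0.6547 × 15.83% = 13.3739%

13.37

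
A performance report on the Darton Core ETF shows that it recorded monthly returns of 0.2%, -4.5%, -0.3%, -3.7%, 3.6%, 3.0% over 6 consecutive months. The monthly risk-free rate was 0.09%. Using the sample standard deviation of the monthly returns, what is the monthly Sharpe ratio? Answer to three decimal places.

-0.112

μ = (0.2 − 4.5 − 0.3 − 3.7 + 3.6 + 3) / 6 = -0.2833%
Σ(r − μ)² = 55.5483; sample σ = √(55.5483/5) = 3.3331%
Sharpe = (μ − rf) / σ = (-0.2833 − 0.09) / 3.3331 = -0.3733 / 3.3331 = -0.1120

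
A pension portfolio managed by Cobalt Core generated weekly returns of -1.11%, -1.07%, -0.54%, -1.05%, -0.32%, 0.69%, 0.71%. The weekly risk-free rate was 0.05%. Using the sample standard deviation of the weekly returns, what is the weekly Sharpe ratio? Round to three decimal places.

-0.544

r̄ = (-1.11 − 1.07 − 0.54 − 1.05 − 0.32 + 0.69 + 0.71) / 7 = -0.3843%
Sample σ = √[Σ(r − r̄)² / 6] = √[3.8200 / 6] = √0.6367 = 0.7979%
Sharpe = (r̄ − rf) / σ = (-0.3843 − 0.05) / 0.7979 = -0.4343 / 0.7979 = -0.5443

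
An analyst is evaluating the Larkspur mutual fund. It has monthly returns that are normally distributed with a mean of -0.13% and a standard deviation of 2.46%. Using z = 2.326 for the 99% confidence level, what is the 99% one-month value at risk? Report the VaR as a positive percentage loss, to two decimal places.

5.85

VaR (as % loss) = −(μ − z·σ) = −(-0.13% − 2.326 × 2.46%) = −(-5.85196%) = 5.85196%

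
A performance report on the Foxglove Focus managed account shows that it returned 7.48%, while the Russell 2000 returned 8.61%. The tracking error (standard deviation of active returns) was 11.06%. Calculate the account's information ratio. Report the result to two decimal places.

IR = (Rp − Rb) / TE = (7.48% − 8.61%) / 11.06% = -1.13% / 11.06% = -0.1022

-0.10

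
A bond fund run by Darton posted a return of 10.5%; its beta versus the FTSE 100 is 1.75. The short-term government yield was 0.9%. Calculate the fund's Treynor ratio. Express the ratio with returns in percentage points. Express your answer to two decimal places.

Treynor = (Rp − Rf) / β = (10.5% − 0.9%) / 1.75 = 9.60 / 1.75 = 5.4857

5.49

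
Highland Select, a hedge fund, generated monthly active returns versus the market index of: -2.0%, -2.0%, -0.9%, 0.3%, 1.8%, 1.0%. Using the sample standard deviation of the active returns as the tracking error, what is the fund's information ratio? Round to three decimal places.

-0.189

Mean return μ = -1.80 / 6 = -0.3000%
Sample std dev = √[12.6000 / 5] = 1.5875%
IR = μ / tracking error = -0.3000 / 1.5875 = -0.1890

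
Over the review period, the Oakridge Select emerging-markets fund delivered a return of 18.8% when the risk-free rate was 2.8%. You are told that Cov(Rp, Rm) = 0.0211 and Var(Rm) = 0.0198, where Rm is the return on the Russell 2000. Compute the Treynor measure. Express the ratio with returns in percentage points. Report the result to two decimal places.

15.01

β = Cov / Var = 0.0211 / 0.0198 = 1.0657
Treynor = (Rp − Rf) / β = (18.8% − 2.8%) / 1.0657 = 16.00 / 1.0657 = 15.0136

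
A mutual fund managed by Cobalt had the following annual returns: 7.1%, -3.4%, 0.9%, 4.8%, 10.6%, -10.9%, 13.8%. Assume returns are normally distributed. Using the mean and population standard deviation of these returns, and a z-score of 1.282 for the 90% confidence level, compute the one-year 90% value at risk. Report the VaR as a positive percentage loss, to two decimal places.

6.81

Mean return r̄ = 22.90 / 7 = 3.2714%
Σ(r − r̄)² = (7.1 − 3.2714)² + (-3.4 − 3.2714)² + … = 432.5143
population σ = √(432.5143 / 7) = √61.7878 = 7.8605%
VaR = −(r̄ − z·σ) = −(3.2714 − 1.282 × 7.8605) = −(-6.8058) = 6.8058%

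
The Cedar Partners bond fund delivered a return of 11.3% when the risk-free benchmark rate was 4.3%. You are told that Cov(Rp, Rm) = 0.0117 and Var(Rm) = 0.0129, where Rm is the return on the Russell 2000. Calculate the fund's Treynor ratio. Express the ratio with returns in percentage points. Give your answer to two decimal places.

β = Cov / Var = 0.0117 / 0.0129 = 0.9070
Treynor = (Rp − Rf) / β = (11.3% − 4.3%) / 0.9070 = 7.00 / 0.9070 = 7.7178

7.72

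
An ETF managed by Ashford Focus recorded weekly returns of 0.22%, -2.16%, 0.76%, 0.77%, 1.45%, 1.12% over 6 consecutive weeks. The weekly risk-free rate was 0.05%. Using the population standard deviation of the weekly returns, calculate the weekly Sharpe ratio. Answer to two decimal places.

r̄ = (0.22 − 2.16 + 0.76 + 0.77 + 1.45 + 1.12) / 6 = 0.3600%
Σ(r − r̄)² = (0.22 − 0.3600)² + (-2.16 − 0.3600)² + (0.76 − 0.3600)² + … = 8.4638
population σ = √(8.4638 / 6) = √1.4106 = 1.1877%
Sharpe = (r̄ − rf) / σ = (0.3600 − 0.05) / 1.1877 = 0.3100 / 1.1877 = 0.2610

0.26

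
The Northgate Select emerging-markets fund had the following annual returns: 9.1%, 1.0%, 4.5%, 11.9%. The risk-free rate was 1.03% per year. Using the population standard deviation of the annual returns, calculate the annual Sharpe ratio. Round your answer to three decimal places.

1.336

r̄ = (9.1 + 1 + 4.5 + 11.9) / 4 = 6.6250%
Population σ = √[Σ(r − r̄)² / 4] = √[70.1075 / 4] = √17.5269 = 4.1865%
Sharpe = (r̄ − rf) / σ = (6.6250 − 1.03) / 4.1865 = 5.5950 / 4.1865 = 1.3364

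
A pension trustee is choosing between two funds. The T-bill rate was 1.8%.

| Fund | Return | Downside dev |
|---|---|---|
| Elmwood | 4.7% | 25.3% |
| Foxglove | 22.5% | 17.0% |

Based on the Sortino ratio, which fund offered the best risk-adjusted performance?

Foxglove

Elmwood: Sortino ratio = (4.7% − 1.8%) / 25.3% = 0.115
Foxglove: Sortino ratio = (22.5% − 1.8%) / 17.0% = 1.218
Highest: Foxglove (1.218).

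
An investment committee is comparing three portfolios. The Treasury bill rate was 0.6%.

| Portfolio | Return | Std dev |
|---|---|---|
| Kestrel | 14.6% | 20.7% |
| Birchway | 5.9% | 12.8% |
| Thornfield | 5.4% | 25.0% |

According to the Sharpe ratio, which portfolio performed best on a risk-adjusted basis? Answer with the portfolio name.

Kestrel

Kestrel: Sharpe ratio = (14.6% − 0.6%) / 20.7% = 0.676
Birchway: Sharpe ratio = (5.9% − 0.6%) / 12.8% = 0.414
Thornfield: Sharpe ratio = (5.4% − 0.6%) / 25.0% = 0.192
Highest: Kestrel (0.676).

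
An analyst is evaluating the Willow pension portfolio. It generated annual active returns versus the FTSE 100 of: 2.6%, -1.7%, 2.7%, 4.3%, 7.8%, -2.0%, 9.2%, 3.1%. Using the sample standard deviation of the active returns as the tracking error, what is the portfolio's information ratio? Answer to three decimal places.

Mean return r̄ = 26.00 / 8 = 3.2500%
Sample σ = √[Σ(r − r̄)² / 7] = √[110.0200 / 7] = √15.7171 = 3.9645%
IR = r̄ / tracking error = 3.2500 / 3.9645 = 0.8198

0.820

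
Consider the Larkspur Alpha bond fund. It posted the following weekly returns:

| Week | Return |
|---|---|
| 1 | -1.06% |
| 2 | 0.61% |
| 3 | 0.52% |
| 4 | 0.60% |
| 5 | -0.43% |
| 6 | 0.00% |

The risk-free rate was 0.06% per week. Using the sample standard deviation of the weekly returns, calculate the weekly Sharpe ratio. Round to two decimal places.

μ = (-1.06 + 0.61 + 0.52 + 0.6 − 0.43 + 0) / 6 = 0.0400%
Sample σ = √[Σ(r − μ)² / 5] = √[2.3014 / 5] = √0.4603 = 0.6785%
Sharpe = (μ − rf) / σ = (0.0400 − 0.06) / 0.6785 = -0.0200 / 0.6785 = -0.0295

-0.03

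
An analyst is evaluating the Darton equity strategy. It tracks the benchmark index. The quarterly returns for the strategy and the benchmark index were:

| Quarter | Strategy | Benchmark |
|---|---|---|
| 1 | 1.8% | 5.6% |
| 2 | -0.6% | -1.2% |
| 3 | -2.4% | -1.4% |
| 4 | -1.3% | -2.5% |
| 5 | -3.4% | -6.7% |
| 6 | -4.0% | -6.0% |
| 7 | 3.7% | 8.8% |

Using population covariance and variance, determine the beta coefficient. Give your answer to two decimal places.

0.47

r̄p = -0.8857%,  r̄m = -0.4857%
Cov = Σ(rp − r̄p)(rm − r̄m) / 7 = 13.3912
Var(rm) = Σ(rm − r̄m)² / 7 = 28.2412
β = Cov / Var = 13.3912 / 28.2412 = 0.4742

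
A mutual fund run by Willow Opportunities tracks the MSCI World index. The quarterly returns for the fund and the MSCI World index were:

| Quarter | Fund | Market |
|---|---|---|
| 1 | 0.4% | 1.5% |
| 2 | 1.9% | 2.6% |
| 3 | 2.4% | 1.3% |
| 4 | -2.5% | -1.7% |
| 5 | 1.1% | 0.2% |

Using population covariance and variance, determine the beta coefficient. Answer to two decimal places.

r̄p = 0.6600%,  r̄m = 0.7800%
Cov = Σ(rp − r̄p)(rm − r̄m) / 5 = 2.1112
Var(rm) = Σ(rm − r̄m)² / 5 = 2.1176
β = Cov / Var = 2.1112 / 2.1176 = 0.9970

1.00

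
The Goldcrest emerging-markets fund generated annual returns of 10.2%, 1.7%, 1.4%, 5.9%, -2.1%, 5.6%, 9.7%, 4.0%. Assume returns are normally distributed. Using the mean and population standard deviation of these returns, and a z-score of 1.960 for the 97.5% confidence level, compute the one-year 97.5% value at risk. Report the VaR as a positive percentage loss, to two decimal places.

3.16

r̄ = (10.2 + 1.7 + 1.4 + 5.9 − 2.1 + 5.6 + 9.7 + 4) / 8 = 36.40 / 8 = 4.5500%
Σ(r − r̄)² = (10.2 − 4.5500)² + (1.7 − 4.5500)² + … = 123.9400
population σ = √(123.9400 / 8) = √15.4925 = 3.9361%
VaR = −(r̄ − z·σ) = −(4.5500 − 1.960 × 3.9361) = −(-3.1648) = 3.1648%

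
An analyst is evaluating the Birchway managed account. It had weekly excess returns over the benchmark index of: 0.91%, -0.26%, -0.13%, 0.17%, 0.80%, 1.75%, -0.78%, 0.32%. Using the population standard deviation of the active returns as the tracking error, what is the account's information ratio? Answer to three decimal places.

0.469

r̄ = (0.91 − 0.26 − 0.13 + 0.17 + 0.8 + 1.75 − 0.78 + 0.32) / 8 = 2.780 / 8 = 0.3475%
Σ(r − r̄)² = 4.3888; population σ = √(4.3888/8) = 0.7407%
IR = r̄ / tracking error = 0.3475 / 0.7407 = 0.4692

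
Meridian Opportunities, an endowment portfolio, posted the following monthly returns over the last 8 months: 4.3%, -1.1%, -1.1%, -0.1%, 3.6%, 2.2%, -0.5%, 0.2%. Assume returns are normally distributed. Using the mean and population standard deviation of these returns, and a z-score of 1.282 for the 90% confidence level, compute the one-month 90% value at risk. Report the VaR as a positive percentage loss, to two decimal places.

μ = (4.3 − 1.1 − 1.1 − 0.1 + 3.6 + 2.2 − 0.5 + 0.2) / 8 = 7.50 / 8 = 0.9375%
Σ(r − μ)² = 31.9788; population σ = √(31.9788/8) = 1.9993%
VaR = −(μ − z·σ) = −(0.9375 − 1.282 × 1.9993) = −(-1.6256) = 1.6256%

1.63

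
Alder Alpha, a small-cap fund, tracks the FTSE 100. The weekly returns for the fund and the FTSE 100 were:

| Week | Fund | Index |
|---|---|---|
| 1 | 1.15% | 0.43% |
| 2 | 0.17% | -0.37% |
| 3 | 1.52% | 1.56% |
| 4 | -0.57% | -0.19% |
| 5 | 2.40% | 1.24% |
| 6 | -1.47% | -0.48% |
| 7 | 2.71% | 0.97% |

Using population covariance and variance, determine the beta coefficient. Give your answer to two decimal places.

r̄p = 0.8443%,  r̄m = 0.4514%
Cov = Σ(rp − r̄p)(rm − r̄m) / 7 = 0.9362
Var(rm) = Σ(rm − r̄m)² / 7 = 0.5820
β = Cov / Var = 0.9362 / 0.5820 = 1.6086

1.61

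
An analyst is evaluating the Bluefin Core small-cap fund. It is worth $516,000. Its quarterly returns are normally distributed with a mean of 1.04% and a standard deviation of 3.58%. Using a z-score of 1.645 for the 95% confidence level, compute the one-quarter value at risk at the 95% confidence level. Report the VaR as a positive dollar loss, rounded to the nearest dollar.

$25,021

Return at the 95% tail: μ − z·σ = 1.04% − 1.645 × 3.58% = 1.04 − 5.8891 = -4.8491%
VaR = −(-4.8491%) × $516,000 = 4.8491% × $516,000 = $25,021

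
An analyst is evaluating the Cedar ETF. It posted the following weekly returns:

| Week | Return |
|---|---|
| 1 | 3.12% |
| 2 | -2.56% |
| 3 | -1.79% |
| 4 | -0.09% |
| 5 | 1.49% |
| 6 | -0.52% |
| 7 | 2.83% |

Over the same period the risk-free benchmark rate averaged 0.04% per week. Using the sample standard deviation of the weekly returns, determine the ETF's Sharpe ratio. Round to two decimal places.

0.14

Mean return μ = 2.480 / 7 = 0.3543%
Sample std dev = √[29.1210 / 6] = 2.2031%
Sharpe = (μ − rf) / σ = (0.3543 − 0.04) / 2.2031 = 0.3143 / 2.2031 = 0.1427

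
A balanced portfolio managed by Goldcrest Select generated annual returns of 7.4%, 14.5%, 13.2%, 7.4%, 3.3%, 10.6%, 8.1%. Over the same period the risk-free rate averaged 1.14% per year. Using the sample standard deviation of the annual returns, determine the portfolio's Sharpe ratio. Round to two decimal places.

r̄ = (7.4 + 14.5 + 13.2 + 7.4 + 3.3 + 10.6 + 8.1) / 7 = 9.2143%
Σ(r − r̄)² = (7.4 − 9.2143)² + (14.5 − 9.2143)² + … = 88.5486
σ = √[88.5486 / 6] = 3.8416%
Sharpe = (r̄ − rf) / σ = (9.2143 − 1.14) / 3.8416 = 8.0743 / 3.8416 = 2.1018

2.10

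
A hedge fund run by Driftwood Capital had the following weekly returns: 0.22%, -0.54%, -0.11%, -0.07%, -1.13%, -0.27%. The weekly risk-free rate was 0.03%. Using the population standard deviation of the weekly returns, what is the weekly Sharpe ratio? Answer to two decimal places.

r̄ = (0.22 − 0.54 − 0.11 − 0.07 − 1.13 − 0.27) / 6 = -0.3167%
Population std dev = √[1.1051 / 6] = 0.4292%
Sharpe = (r̄ − rf) / σ = (-0.3167 − 0.03) / 0.4292 = -0.3467 / 0.4292 = -0.8078

-0.81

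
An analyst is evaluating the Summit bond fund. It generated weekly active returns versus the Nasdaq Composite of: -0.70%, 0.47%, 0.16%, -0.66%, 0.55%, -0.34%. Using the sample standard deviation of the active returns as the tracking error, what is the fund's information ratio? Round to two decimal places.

Mean return r̄ = -0.520 / 6 = -0.0867%
Σ(r − r̄)² = (-0.7 − (-0.0867))² + (0.47 − (-0.0867))² + (0.16 − (-0.0867))² + … = 1.5451
σ = √[1.5451 / 5] = 0.5559%
IR = r̄ / tracking error = -0.0867 / 0.5559 = -0.1560

-0.16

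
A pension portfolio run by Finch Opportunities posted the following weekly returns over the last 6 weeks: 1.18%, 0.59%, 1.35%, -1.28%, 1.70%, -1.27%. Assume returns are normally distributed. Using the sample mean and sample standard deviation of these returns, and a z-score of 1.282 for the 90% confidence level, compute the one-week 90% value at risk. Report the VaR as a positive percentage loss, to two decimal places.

1.33

μ = (1.18 + 0.59 + 1.35 − 1.28 + 1.7 − 1.27) / 6 = 2.270 / 6 = 0.3783%
Sample std dev = √[8.8455 / 5] = 1.3301%
VaR = −(μ − z·σ) = −(0.3783 − 1.282 × 1.3301) = −(-1.3269) = 1.3269%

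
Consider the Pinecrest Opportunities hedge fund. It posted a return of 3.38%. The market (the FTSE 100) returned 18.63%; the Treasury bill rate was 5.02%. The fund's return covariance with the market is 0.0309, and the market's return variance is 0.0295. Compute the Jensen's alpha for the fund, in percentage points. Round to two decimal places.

-15.90

β = Cov / Var = 0.0309 / 0.0295 = 1.0475
E[R] = Rf + β(Rm − Rf) = 5.02% + 1.0475 × (18.63% − 5.02%) = 19.2765%
α = Rp − E[R] = 3.38% − 19.2765% = -15.8965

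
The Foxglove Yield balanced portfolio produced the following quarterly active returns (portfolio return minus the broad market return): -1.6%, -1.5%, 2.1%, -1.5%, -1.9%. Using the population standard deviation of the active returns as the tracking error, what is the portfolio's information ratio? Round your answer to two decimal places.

-0.59

r̄ = (-1.6 − 1.5 + 2.1 − 1.5 − 1.9) / 5 = -4.40 / 5 = -0.8800%
Population σ = √[Σ(r − r̄)² / 5] = √[11.2080 / 5] = √2.2416 = 1.4972%
IR = r̄ / tracking error = -0.8800 / 1.4972 = -0.5878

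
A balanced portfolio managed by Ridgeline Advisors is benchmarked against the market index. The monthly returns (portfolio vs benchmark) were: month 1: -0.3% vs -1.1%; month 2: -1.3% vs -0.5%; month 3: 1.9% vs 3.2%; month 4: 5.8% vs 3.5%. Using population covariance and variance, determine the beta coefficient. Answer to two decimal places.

1.12

r̄p = 1.5250%,  r̄m = 1.2750%
Cov = Σ(rp − r̄p)(rm − r̄m) / 4 = 4.8956
Var(rm) = Σ(rm − r̄m)² / 4 = 4.3619
β = Cov / Var = 4.8956 / 4.3619 = 1.1224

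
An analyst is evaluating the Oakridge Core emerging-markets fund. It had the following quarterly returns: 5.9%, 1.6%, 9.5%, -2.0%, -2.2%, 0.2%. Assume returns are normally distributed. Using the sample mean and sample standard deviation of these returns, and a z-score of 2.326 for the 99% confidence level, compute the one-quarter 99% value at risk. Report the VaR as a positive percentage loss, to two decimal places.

8.66

Mean return μ = 13.00 / 6 = 2.1667%
Σ(r − μ)² = (5.9 − 2.1667)² + (1.6 − 2.1667)² + … = 108.3333
sample σ = √(108.3333 / 5) = √21.6667 = 4.6548%
VaR = −(μ − z·σ) = −(2.1667 − 2.326 × 4.6548) = −(-8.6604) = 8.6604%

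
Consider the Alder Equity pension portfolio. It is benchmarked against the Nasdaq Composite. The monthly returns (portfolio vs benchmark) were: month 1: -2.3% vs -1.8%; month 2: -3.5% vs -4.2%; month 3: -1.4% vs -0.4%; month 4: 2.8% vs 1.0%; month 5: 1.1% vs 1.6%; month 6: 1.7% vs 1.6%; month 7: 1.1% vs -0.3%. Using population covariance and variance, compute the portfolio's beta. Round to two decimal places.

0.99

r̄p = -0.0714%,  r̄m = -0.3571%
Cov = Σ(rp − r̄p)(rm − r̄m) / 7 = 3.7388
Var(rm) = Σ(rm − r̄m)² / 7 = 3.7653
β = Cov / Var = 3.7388 / 3.7653 = 0.9930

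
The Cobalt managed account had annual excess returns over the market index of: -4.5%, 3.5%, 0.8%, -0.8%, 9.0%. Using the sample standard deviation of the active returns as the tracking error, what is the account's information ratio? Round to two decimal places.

0.32

μ = (-4.5 + 3.5 + 0.8 − 0.8 + 9) / 5 = 1.6000%
Sample std dev = √[101.9800 / 4] = 5.0493%
IR = μ / tracking error = 1.6000 / 5.0493 = 0.3169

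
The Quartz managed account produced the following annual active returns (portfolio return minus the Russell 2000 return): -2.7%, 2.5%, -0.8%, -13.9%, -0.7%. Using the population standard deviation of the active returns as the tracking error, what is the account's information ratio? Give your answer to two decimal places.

-0.55

r̄ = (-2.7 + 2.5 − 0.8 − 13.9 − 0.7) / 5 = -15.60 / 5 = -3.1200%
Σ(r − r̄)² = (-2.7 − (-3.1200))² + (2.5 − (-3.1200))² + (-0.8 − (-3.1200))² + … = 159.2080
population σ = √(159.2080 / 5) = √31.8416 = 5.6428%
IR = r̄ / tracking error = -3.1200 / 5.6428 = -0.5529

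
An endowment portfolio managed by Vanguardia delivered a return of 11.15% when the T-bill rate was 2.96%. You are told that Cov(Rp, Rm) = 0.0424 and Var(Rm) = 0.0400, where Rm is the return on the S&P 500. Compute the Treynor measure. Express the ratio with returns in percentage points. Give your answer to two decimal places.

7.73

β = Cov / Var = 0.0424 / 0.0400 = 1.0600
Treynor = (Rp − Rf) / β = (11.15% − 2.96%) / 1.0600 = 8.19 / 1.0600 = 7.7264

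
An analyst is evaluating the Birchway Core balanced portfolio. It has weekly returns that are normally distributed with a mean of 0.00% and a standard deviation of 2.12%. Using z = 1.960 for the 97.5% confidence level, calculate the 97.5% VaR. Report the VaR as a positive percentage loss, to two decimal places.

VaR (as % loss) = −(μ − z·σ) = −(0.00% − 1.960 × 2.12%) = −(-4.1552%) = 4.1552%

4.16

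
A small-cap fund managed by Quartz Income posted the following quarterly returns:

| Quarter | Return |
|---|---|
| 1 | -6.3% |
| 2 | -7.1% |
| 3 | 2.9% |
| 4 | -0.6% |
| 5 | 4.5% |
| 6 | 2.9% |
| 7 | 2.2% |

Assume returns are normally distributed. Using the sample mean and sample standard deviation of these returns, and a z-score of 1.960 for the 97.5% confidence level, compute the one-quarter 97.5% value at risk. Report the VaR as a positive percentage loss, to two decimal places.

9.41

μ = (-6.3 − 7.1 + 2.9 − 0.6 + 4.5 + 2.9 + 2.2) / 7 = -0.2143%
Σ(r − μ)² = (-6.3 − (-0.2143))² + (-7.1 − (-0.2143))² + … = 132.0486
sample σ = √(132.0486 / 6) = √22.0081 = 4.6913%
VaR = −(μ − z·σ) = −(-0.2143 − 1.960 × 4.6913) = −(-9.4092) = 9.4092%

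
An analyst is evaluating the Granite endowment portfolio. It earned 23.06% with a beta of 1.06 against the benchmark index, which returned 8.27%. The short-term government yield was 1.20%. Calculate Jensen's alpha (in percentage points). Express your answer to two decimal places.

14.37

CAPM expected return = Rf + β(Rm − Rf) = 1.20% + 1.06 × (8.27% − 1.20%) = 1.2 + 1.06 × 7.07 = 8.6942%
Jensen's α = Rp − E[R] = 23.06% − 8.6942% = 14.3658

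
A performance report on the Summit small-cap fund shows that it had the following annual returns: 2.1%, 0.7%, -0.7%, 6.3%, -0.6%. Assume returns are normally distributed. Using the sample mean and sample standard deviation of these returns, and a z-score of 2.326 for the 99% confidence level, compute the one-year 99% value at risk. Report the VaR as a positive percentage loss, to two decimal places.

5.15

r̄ = (2.1 + 0.7 − 0.7 + 6.3 − 0.6) / 5 = 1.5600%
Σ(r − r̄)² = (2.1 − 1.5600)² + (0.7 − 1.5600)² + … = 33.2720
sample σ = √(33.2720 / 4) = √8.3180 = 2.8841%
VaR = −(r̄ − z·σ) = −(1.5600 − 2.326 × 2.8841) = −(-5.1484) = 5.1484%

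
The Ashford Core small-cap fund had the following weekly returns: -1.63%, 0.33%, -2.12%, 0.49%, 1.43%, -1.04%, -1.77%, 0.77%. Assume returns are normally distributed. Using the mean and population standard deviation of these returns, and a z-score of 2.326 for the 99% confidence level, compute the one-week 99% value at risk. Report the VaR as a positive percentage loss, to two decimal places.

Mean return μ = -3.540 / 8 = -0.4425%
Σ(r − μ)² = (-1.63 − (-0.4425))² + (0.33 − (-0.4425))² + … = 12.7862
population σ = √(12.7862 / 8) = √1.5983 = 1.2642%
VaR = −(μ − z·σ) = −(-0.4425 − 2.326 × 1.2642) = −(-3.3830) = 3.3830%

3.38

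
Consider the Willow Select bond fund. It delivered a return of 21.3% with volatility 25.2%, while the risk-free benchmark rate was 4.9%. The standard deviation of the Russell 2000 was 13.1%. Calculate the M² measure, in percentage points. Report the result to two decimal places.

Sharpe = (Rp − Rf) / σp = (21.3% − 4.9%) / 25.2% = 0.6508
M² = Rf + Sharpe × σm = 4.9% + 0.6508 × 13.1% = 13.4255%

13.43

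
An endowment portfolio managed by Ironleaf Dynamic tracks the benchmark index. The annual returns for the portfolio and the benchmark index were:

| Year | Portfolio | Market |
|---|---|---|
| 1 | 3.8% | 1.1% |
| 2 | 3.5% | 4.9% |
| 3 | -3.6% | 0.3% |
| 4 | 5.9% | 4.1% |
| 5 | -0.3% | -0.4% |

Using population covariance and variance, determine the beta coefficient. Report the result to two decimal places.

r̄p = 1.8600%,  r̄m = 2.0000%
Cov = Σ(rp − r̄p)(rm − r̄m) / 5 = 5.1920
Var(rm) = Σ(rm − r̄m)² / 5 = 4.4560
β = Cov / Var = 5.1920 / 4.4560 = 1.1652

1.17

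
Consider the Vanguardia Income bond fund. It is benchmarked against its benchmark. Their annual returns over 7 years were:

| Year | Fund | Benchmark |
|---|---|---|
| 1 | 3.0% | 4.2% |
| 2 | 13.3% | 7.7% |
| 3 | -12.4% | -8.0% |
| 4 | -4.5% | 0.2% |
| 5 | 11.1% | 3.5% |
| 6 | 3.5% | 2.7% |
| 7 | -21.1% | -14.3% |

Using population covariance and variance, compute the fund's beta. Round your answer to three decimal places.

r̄p = -1.0143%,  r̄m = -0.5714%
Cov = Σ(rp − r̄p)(rm − r̄m) / 7 = 79.8976
Var(rm) = Σ(rm − r̄m)² / 7 = 51.8163
β = Cov / Var = 79.8976 / 51.8163 = 1.5419

1.542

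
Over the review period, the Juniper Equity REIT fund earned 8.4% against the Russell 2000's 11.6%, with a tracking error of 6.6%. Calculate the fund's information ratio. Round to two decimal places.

-0.48

IR = (Rp − Rb) / TE = (8.4% − 11.6%) / 6.6% = -3.20% / 6.6% = -0.4848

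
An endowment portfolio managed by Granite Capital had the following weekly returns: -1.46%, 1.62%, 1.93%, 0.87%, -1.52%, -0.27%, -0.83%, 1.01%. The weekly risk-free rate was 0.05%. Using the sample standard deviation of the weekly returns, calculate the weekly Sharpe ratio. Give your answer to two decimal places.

r̄ = (-1.46 + 1.62 + 1.93 + 0.87 − 1.52 − 0.27 − 0.83 + 1.01) / 8 = 1.350 / 8 = 0.1688%
Σ(r − r̄)² = 13.1023; sample σ = √(13.1023/7) = 1.3681%
Sharpe = (r̄ − rf) / σ = (0.1688 − 0.05) / 1.3681 = 0.1188 / 1.3681 = 0.0868

0.09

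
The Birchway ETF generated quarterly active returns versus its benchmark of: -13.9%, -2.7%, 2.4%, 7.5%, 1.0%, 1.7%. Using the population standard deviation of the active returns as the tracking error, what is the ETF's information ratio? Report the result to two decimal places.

-0.10

μ = (-13.9 − 2.7 + 2.4 + 7.5 + 1 + 1.7) / 6 = -0.6667%
Σ(r − μ)² = (-13.9 − (-0.6667))² + (-2.7 − (-0.6667))² + (2.4 − (-0.6667))² + … = 263.7333
population σ = √(263.7333 / 6) = √43.9556 = 6.6299%
IR = μ / tracking error = -0.6667 / 6.6299 = -0.1006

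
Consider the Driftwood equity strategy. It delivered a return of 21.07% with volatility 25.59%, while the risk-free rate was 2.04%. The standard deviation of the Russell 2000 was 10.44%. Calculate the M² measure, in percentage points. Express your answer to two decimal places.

Sharpe = (Rp − Rf) / σp = (21.07% − 2.04%) / 25.59% = 0.7436
M² = Rf + Sharpe × σm = 2.04% + 0.7436 × 10.44% = 9.8032%

9.80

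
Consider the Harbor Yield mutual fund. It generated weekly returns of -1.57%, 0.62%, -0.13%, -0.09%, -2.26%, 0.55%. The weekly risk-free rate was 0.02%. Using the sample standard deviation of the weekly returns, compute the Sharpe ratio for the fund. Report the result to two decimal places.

-0.43

μ = (-1.57 + 0.62 − 0.13 − 0.09 − 2.26 + 0.55) / 6 = -0.4800%
Σ(r − μ)² = 6.9020; sample σ = √(6.9020/5) = 1.1749%
Sharpe = (μ − rf) / σ = (-0.4800 − 0.02) / 1.1749 = -0.5000 / 1.1749 = -0.4256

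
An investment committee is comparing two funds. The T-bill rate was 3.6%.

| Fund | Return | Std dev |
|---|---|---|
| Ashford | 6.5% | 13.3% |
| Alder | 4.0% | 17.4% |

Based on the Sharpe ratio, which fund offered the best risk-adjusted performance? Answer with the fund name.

Ashford

Ashford: Sharpe ratio = (6.5% − 3.6%) / 13.3% = 0.218
Alder: Sharpe ratio = (4.0% − 3.6%) / 17.4% = 0.023
Highest: Ashford (0.218).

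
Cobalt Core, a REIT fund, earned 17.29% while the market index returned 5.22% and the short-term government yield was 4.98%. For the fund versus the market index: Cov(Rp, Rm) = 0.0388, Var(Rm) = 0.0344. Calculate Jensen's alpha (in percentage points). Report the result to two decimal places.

β = Cov / Var = 0.0388 / 0.0344 = 1.1279
E[R] = Rf + β(Rm − Rf) = 4.98% + 1.1279 × (5.22% − 4.98%) = 5.2507%
α = Rp − E[R] = 17.29% − 5.2507% = 12.0393

12.04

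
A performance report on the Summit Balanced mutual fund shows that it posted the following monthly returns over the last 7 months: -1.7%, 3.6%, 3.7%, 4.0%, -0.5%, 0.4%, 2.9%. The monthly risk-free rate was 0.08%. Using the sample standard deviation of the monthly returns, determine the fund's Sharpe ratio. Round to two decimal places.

0.73

r̄ = (-1.7 + 3.6 + 3.7 + 4 − 0.5 + 0.4 + 2.9) / 7 = 12.40 / 7 = 1.7714%
Σ(r − r̄)² = (-1.7 − 1.7714)² + (3.6 − 1.7714)² + … = 32.3943
sample σ = √(32.3943 / 6) = √5.3991 = 2.3236%
Sharpe = (r̄ − rf) / σ = (1.7714 − 0.08) / 2.3236 = 1.6914 / 2.3236 = 0.7279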